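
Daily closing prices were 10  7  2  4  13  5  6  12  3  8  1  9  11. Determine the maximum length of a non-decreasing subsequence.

Track the smallest tail for each achievable length (allowing ties):
10 → extends → [10]
7 → replaces 10 → [7]
2 → replaces 7 → [2]
4 → extends → [2, 4]
13 → extends → [2, 4, 13]
5 → replaces 13 → [2, 4, 5]
6 → extends → [2, 4, 5, 6]
12 → extends → [2, 4, 5, 6, 12]
3 → replaces 4 → [2, 3, 5, 6, 12]
8 → replaces 12 → [2, 3, 5, 6, 8]
1 → replaces 2 → [1, 3, 5, 6, 8]
9 → extends → [1, 3, 5, 6, 8, 9]
11 → extends → [1, 3, 5, 6, 8, 9, 11]
Seven tails, so the longest non-decreasing subsequence has length 7 (e.g. 2, 4, 5, 6, 8, 9, 11).

7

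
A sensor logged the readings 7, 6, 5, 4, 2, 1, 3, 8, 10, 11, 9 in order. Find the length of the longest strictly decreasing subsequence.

6

Let dp[i] be the longest strictly decreasing subsequence ending at i:
i:      1  2  3  4  5  6  7  8  9 10 11
a[i]:   7  6  5  4  2  1  3  8 10 11  9
dp:     1  2  3  4  5  6  5  1  1  1  2
Maximum is 6.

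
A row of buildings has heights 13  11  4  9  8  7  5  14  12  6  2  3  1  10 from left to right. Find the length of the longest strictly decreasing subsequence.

8

Let dp[i] be the longest strictly decreasing subsequence ending at i:
i:      1  2  3  4  5  6  7  8  9 10 11 12 13 14
a[i]:  13 11  4  9  8  7  5 14 12  6  2  3  1 10
dp:     1  2  3  3  4  5  6  1  2  6  7  7  8  3
Maximum is 8.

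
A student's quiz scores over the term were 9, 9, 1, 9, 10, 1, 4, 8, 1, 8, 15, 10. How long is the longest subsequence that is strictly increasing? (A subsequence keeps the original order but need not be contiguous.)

Let dp[i] be the length of the longest such subsequence ending at index i:
i:      1  2  3  4  5  6  7  8  9 10 11 12
a[i]:   9  9  1  9 10  1  4  8  1  8 15 10
dp:     1  1  1  2  3  1  2  3  1  3  4  4
Maximum dp value is 4.

4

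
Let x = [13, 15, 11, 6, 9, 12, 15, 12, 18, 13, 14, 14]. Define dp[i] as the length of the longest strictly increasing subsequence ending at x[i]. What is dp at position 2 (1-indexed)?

dp[i] = 1 + max{dp[j] : j<i, x[j]<x[i]} (or 1 if no such j):
i:      1  2  3  4  5  6  7  8  9 10 11 12
x[i]:  13 15 11  6  9 12 15 12 18 13 14 14
dp:     1  2  1  1  2  3  4  3  5  4  5  5
At index 2 the value is 2.

2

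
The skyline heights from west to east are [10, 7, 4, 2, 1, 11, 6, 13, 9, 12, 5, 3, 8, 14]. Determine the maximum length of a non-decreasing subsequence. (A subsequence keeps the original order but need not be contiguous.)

5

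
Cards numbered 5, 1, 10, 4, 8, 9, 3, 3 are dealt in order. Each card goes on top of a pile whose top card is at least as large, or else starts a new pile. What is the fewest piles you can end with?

4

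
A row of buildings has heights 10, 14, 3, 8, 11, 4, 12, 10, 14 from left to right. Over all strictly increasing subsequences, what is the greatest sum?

48

Let S[i] be the best sum of a strictly increasing subsequence ending at i:
i:      1  2  3  4  5  6  7  8  9
a[i]:  10 14  3  8 11  4 12 10 14
S:     10 24  3 11 22  7 34 21 48
Maximum is 48 (e.g. 3 + 8 + 11 + 12 + 14).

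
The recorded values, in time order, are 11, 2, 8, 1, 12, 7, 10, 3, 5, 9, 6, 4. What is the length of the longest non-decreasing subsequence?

4

Let dp[i] be the length of the longest such subsequence ending at index i:
i:      1  2  3  4  5  6  7  8  9 10 11 12
a[i]:  11  2  8  1 12  7 10  3  5  9  6  4
dp:     1  1  2  1  3  2  3  2  3  4  4  3
Maximum dp value is 4.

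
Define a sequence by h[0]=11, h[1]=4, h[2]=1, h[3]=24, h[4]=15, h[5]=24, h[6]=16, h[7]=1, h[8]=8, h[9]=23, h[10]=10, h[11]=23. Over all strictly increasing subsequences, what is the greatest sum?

Let S[i] be the best sum of a strictly increasing subsequence ending at i:
i:      0  1  2  3  4  5  6  7  8  9 10 11
h[i]:  11  4  1 24 15 24 16  1  8 23 10 23
S:     11  4  1 35 26 50 42  1 12 65 22 65
Maximum is 65 (e.g. 11 + 15 + 16 + 23).

65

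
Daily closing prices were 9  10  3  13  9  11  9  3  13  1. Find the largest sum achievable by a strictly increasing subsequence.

Let S[i] be the best sum of a strictly increasing subsequence ending at i:
i:      1  2  3  4  5  6  7  8  9 10
a[i]:   9 10  3 13  9 11  9  3 13  1
S:      9 19  3 32 12 30 12  3 43  1
Maximum is 43 (e.g. 9 + 10 + 11 + 13).

43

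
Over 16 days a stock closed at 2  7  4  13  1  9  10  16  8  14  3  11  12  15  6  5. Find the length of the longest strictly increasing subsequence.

7

Track the smallest tail for each achievable length (strict):
2 → extends → [2]
7 → extends → [2, 7]
4 → replaces 7 → [2, 4]
13 → extends → [2, 4, 13]
1 → replaces 2 → [1, 4, 13]
9 → replaces 13 → [1, 4, 9]
10 → extends → [1, 4, 9, 10]
16 → extends → [1, 4, 9, 10, 16]
8 → replaces 9 → [1, 4, 8, 10, 16]
14 → replaces 16 → [1, 4, 8, 10, 14]
3 → replaces 4 → [1, 3, 8, 10, 14]
11 → replaces 14 → [1, 3, 8, 10, 11]
12 → extends → [1, 3, 8, 10, 11, 12]
15 → extends → [1, 3, 8, 10, 11, 12, 15]
6 → replaces 8 → [1, 3, 6, 10, 11, 12, 15]
5 → replaces 6 → [1, 3, 5, 10, 11, 12, 15]
Seven tails, so the longest strictly increasing subsequence has length 7 (e.g. 2, 7, 9, 10, 11, 12, 15).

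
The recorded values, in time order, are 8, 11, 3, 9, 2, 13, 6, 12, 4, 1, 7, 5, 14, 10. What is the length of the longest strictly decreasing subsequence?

5

Negate each value so 'decreasing' becomes 'increasing', then run patience tails on the negated sequence:
-8 → extends → [-8]
-11 → replaces -8 → [-11]
-3 → extends → [-11, -3]
-9 → replaces -3 → [-11, -9]
-2 → extends → [-11, -9, -2]
-13 → replaces -11 → [-13, -9, -2]
-6 → replaces -2 → [-13, -9, -6]
-12 → replaces -9 → [-13, -12, -6]
-4 → extends → [-13, -12, -6, -4]
-1 → extends → [-13, -12, -6, -4, -1]
-7 → replaces -6 → [-13, -12, -7, -4, -1]
-5 → replaces -4 → [-13, -12, -7, -5, -1]
-14 → replaces -13 → [-14, -12, -7, -5, -1]
-10 → replaces -7 → [-14, -12, -10, -5, -1]
Five tails, so the longest strictly decreasing subsequence of the original has length 5.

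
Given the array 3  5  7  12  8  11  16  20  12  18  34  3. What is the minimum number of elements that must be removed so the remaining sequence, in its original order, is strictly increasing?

4

Fewest deletions = n − (longest strictly increasing subsequence).
Patience tails:
3 → extends → [3]
5 → extends → [3, 5]
7 → extends → [3, 5, 7]
12 → extends → [3, 5, 7, 12]
8 → replaces 12 → [3, 5, 7, 8]
11 → extends → [3, 5, 7, 8, 11]
16 → extends → [3, 5, 7, 8, 11, 16]
20 → extends → [3, 5, 7, 8, 11, 16, 20]
12 → replaces 16 → [3, 5, 7, 8, 11, 12, 20]
18 → replaces 20 → [3, 5, 7, 8, 11, 12, 18]
34 → extends → [3, 5, 7, 8, 11, 12, 18, 34]
3 → already a tail → [3, 5, 7, 8, 11, 12, 18, 34]
Longest strictly increasing subsequence has length 8, so deletions = 12 − 8 = 4.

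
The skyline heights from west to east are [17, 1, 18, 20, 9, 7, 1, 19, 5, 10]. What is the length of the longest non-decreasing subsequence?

Let dp[i] be the length of the longest such subsequence ending at index i:
i:      1  2  3  4  5  6  7  8  9 10
a[i]:  17  1 18 20  9  7  1 19  5 10
dp:     1  1  2  3  2  2  2  3  3  4
Maximum dp value is 4.

4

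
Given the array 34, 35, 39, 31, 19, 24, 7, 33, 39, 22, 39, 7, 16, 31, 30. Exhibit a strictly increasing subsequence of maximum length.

Patience tails give the LIS length; then backtrack through the dp parents:
34 → extends → [34]
35 → extends → [34, 35]
39 → extends → [34, 35, 39]
31 → replaces 34 → [31, 35, 39]
19 → replaces 31 → [19, 35, 39]
24 → replaces 35 → [19, 24, 39]
7 → replaces 19 → [7, 24, 39]
33 → replaces 39 → [7, 24, 33]
39 → extends → [7, 24, 33, 39]
22 → replaces 24 → [7, 22, 33, 39]
39 → already a tail → [7, 22, 33, 39]
7 → already a tail → [7, 22, 33, 39]
16 → replaces 22 → [7, 16, 33, 39]
31 → replaces 33 → [7, 16, 31, 39]
30 → replaces 31 → [7, 16, 30, 39]
Length 4; one witness is 19, 24, 33, 39.

19, 24, 33, 39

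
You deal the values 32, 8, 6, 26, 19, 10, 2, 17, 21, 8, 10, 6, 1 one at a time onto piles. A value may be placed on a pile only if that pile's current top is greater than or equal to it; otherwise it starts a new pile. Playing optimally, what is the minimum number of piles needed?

The minimum number of non-increasing subsequences covering a sequence equals the length of its longest strictly increasing subsequence.
LIS length is 4 (e.g. 8, 10, 17, 21), so 4 piles are needed.

4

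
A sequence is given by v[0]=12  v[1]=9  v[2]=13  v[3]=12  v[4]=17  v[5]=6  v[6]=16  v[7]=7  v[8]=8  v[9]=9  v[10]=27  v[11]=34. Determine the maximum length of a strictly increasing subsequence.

6

Let dp[i] be the length of the longest such subsequence ending at index i:
i:      0  1  2  3  4  5  6  7  8  9 10 11
v[i]:  12  9 13 12 17  6 16  7  8  9 27 34
dp:     1  1  2  2  3  1  3  2  3  4  5  6
Maximum dp value is 6.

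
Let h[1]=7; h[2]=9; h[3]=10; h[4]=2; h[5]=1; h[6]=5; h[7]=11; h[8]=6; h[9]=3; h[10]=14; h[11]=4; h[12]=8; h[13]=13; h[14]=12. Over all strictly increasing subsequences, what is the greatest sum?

51

Let S[i] be the best sum of a strictly increasing subsequence ending at i:
i:      1  2  3  4  5  6  7  8  9 10 11 12 13 14
h[i]:   7  9 10  2  1  5 11  6  3 14  4  8 13 12
S:      7 16 26  2  1  7 37 13  5 51  9 21 50 49
Maximum is 51 (e.g. 7 + 9 + 10 + 11 + 14).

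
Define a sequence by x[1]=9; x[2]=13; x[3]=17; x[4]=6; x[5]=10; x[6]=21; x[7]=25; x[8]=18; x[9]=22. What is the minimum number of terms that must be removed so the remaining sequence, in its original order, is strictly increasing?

Fewest deletions = n − (longest strictly increasing subsequence).
Patience tails:
9 → extends → [9]
13 → extends → [9, 13]
17 → extends → [9, 13, 17]
6 → replaces 9 → [6, 13, 17]
10 → replaces 13 → [6, 10, 17]
21 → extends → [6, 10, 17, 21]
25 → extends → [6, 10, 17, 21, 25]
18 → replaces 21 → [6, 10, 17, 18, 25]
22 → replaces 25 → [6, 10, 17, 18, 22]
Longest strictly increasing subsequence has length 5, so deletions = 9 − 5 = 4.

4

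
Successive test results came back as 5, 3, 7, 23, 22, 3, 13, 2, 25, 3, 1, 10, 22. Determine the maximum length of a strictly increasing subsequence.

Track the smallest tail for each achievable length (strict):
5 → extends → [5]
3 → replaces 5 → [3]
7 → extends → [3, 7]
23 → extends → [3, 7, 23]
22 → replaces 23 → [3, 7, 22]
3 → already a tail → [3, 7, 22]
13 → replaces 22 → [3, 7, 13]
2 → replaces 3 → [2, 7, 13]
25 → extends → [2, 7, 13, 25]
3 → replaces 7 → [2, 3, 13, 25]
1 → replaces 2 → [1, 3, 13, 25]
10 → replaces 13 → [1, 3, 10, 25]
22 → replaces 25 → [1, 3, 10, 22]
Four tails, so the longest strictly increasing subsequence has length 4 (e.g. 5, 7, 23, 25).

4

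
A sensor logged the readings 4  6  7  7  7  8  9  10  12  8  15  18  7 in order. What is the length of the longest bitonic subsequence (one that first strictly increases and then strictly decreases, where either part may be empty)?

10

inc[i] = longest strictly increasing subsequence ending at i; dec[i] = longest strictly decreasing subsequence starting at i:
i:      1  2  3  4  5  6  7  8  9 10 11 12 13
a[i]:   4  6  7  7  7  8  9 10 12  8 15 18  7
inc:    1  2  3  3  3  4  5  6  7  4  8  9  3
dec:    1  1  1  1  1  2  3  3  3  2  2  2  1
Best peak at i=12 (value 18): inc=9, dec=2, length 9+2−1 = 10.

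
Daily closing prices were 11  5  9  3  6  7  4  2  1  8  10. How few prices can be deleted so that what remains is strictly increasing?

6

Fewest deletions = n − (longest strictly increasing subsequence).
Patience tails:
11 → extends → [11]
5 → replaces 11 → [5]
9 → extends → [5, 9]
3 → replaces 5 → [3, 9]
6 → replaces 9 → [3, 6]
7 → extends → [3, 6, 7]
4 → replaces 6 → [3, 4, 7]
2 → replaces 3 → [2, 4, 7]
1 → replaces 2 → [1, 4, 7]
8 → extends → [1, 4, 7, 8]
10 → extends → [1, 4, 7, 8, 10]
Longest strictly increasing subsequence has length 5, so deletions = 11 − 5 = 6.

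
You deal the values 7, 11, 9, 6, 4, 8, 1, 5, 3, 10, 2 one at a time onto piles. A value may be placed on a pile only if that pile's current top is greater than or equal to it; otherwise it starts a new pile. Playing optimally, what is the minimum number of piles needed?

3

Place each on the leftmost legal pile:
7 → new pile 1 (tops now [7])
11 → new pile 2 (tops now [7, 11])
9 → pile 2 (tops now [7, 9])
6 → pile 1 (tops now [6, 9])
4 → pile 1 (tops now [4, 9])
8 → pile 2 (tops now [4, 8])
1 → pile 1 (tops now [1, 8])
5 → pile 2 (tops now [1, 5])
3 → pile 2 (tops now [1, 3])
10 → new pile 3 (tops now [1, 3, 10])
2 → pile 2 (tops now [1, 2, 10])
Three piles.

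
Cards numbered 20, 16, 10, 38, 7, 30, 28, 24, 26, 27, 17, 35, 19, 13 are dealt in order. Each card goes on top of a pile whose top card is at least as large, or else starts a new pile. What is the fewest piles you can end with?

5

Place each on the leftmost legal pile:
20 → new pile 1 (tops now [20])
16 → pile 1 (tops now [16])
10 → pile 1 (tops now [10])
38 → new pile 2 (tops now [10, 38])
7 → pile 1 (tops now [7, 38])
30 → pile 2 (tops now [7, 30])
28 → pile 2 (tops now [7, 28])
24 → pile 2 (tops now [7, 24])
26 → new pile 3 (tops now [7, 24, 26])
27 → new pile 4 (tops now [7, 24, 26, 27])
17 → pile 2 (tops now [7, 17, 26, 27])
35 → new pile 5 (tops now [7, 17, 26, 27, 35])
19 → pile 3 (tops now [7, 17, 19, 27, 35])
13 → pile 2 (tops now [7, 13, 19, 27, 35])
Five piles.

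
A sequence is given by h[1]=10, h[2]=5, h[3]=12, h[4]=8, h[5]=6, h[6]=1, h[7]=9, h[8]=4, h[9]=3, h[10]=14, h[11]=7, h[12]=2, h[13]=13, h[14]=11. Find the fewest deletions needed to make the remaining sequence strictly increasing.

Fewest deletions = n − (longest strictly increasing subsequence).
Patience tails:
10 → extends → [10]
5 → replaces 10 → [5]
12 → extends → [5, 12]
8 → replaces 12 → [5, 8]
6 → replaces 8 → [5, 6]
1 → replaces 5 → [1, 6]
9 → extends → [1, 6, 9]
4 → replaces 6 → [1, 4, 9]
3 → replaces 4 → [1, 3, 9]
14 → extends → [1, 3, 9, 14]
7 → replaces 9 → [1, 3, 7, 14]
2 → replaces 3 → [1, 2, 7, 14]
13 → replaces 14 → [1, 2, 7, 13]
11 → replaces 13 → [1, 2, 7, 11]
Longest strictly increasing subsequence has length 4, so deletions = 14 − 4 = 10.

10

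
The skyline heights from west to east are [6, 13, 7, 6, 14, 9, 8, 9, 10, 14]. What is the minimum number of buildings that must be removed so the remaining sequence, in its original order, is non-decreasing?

Fewest deletions = n − (longest non-decreasing subsequence).
Patience tails:
6 → extends → [6]
13 → extends → [6, 13]
7 → replaces 13 → [6, 7]
6 → replaces 7 → [6, 6]
14 → extends → [6, 6, 14]
9 → replaces 14 → [6, 6, 9]
8 → replaces 9 → [6, 6, 8]
9 → extends → [6, 6, 8, 9]
10 → extends → [6, 6, 8, 9, 10]
14 → extends → [6, 6, 8, 9, 10, 14]
Longest non-decreasing subsequence has length 6, so deletions = 10 − 6 = 4.

4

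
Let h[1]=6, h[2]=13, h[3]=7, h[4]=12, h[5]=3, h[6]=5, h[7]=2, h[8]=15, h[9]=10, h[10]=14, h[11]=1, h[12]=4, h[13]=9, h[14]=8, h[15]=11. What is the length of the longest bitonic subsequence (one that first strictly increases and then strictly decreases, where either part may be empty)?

inc[i] = longest strictly increasing subsequence ending at i; dec[i] = longest strictly decreasing subsequence starting at i:
i:      1  2  3  4  5  6  7  8  9 10 11 12 13 14 15
h[i]:   6 13  7 12  3  5  2 15 10 14  1  4  9  8 11
inc:    1  2  2  3  1  2  1  4  3  4  1  2  3  3  4
dec:    4  5  4  4  3  3  2  4  3  3  1  1  2  1  1
Best peak at i=8 (value 15): inc=4, dec=4, length 4+4−1 = 7.

7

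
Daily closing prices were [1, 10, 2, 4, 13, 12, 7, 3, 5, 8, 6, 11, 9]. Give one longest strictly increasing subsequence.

1, 2, 4, 7, 8, 11

Patience tails give the LIS length; then backtrack through the dp parents:
1 → extends → [1]
10 → extends → [1, 10]
2 → replaces 10 → [1, 2]
4 → extends → [1, 2, 4]
13 → extends → [1, 2, 4, 13]
12 → replaces 13 → [1, 2, 4, 12]
7 → replaces 12 → [1, 2, 4, 7]
3 → replaces 4 → [1, 2, 3, 7]
5 → replaces 7 → [1, 2, 3, 5]
8 → extends → [1, 2, 3, 5, 8]
6 → replaces 8 → [1, 2, 3, 5, 6]
11 → extends → [1, 2, 3, 5, 6, 11]
9 → replaces 11 → [1, 2, 3, 5, 6, 9]
Length 6; one witness is 1, 2, 4, 7, 8, 11.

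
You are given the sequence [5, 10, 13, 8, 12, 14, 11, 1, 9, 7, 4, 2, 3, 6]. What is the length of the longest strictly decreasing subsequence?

7

Let dp[i] be the longest strictly decreasing subsequence ending at i:
i:      1  2  3  4  5  6  7  8  9 10 11 12 13 14
a[i]:   5 10 13  8 12 14 11  1  9  7  4  2  3  6
dp:     1  1  1  2  2  1  3  4  4  5  6  7  7  6
Maximum is 7.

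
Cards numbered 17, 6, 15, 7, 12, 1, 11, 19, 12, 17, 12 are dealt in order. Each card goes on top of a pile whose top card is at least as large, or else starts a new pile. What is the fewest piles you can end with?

5

Place each on the leftmost legal pile:
17 → new pile 1 (tops now [17])
6 → pile 1 (tops now [6])
15 → new pile 2 (tops now [6, 15])
7 → pile 2 (tops now [6, 7])
12 → new pile 3 (tops now [6, 7, 12])
1 → pile 1 (tops now [1, 7, 12])
11 → pile 3 (tops now [1, 7, 11])
19 → new pile 4 (tops now [1, 7, 11, 19])
12 → pile 4 (tops now [1, 7, 11, 12])
17 → new pile 5 (tops now [1, 7, 11, 12, 17])
12 → pile 4 (tops now [1, 7, 11, 12, 17])
Five piles.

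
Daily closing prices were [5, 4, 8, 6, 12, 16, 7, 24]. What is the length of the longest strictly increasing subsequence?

5

Track the smallest tail for each achievable length (strict):
5 → extends → [5]
4 → replaces 5 → [4]
8 → extends → [4, 8]
6 → replaces 8 → [4, 6]
12 → extends → [4, 6, 12]
16 → extends → [4, 6, 12, 16]
7 → replaces 12 → [4, 6, 7, 16]
24 → extends → [4, 6, 7, 16, 24]
Five tails, so the longest strictly increasing subsequence has length 5 (e.g. 5, 8, 12, 16, 24).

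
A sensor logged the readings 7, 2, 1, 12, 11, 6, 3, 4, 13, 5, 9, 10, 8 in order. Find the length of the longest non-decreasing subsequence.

6

Track the smallest tail for each achievable length (allowing ties):
7 → extends → [7]
2 → replaces 7 → [2]
1 → replaces 2 → [1]
12 → extends → [1, 12]
11 → replaces 12 → [1, 11]
6 → replaces 11 → [1, 6]
3 → replaces 6 → [1, 3]
4 → extends → [1, 3, 4]
13 → extends → [1, 3, 4, 13]
5 → replaces 13 → [1, 3, 4, 5]
9 → extends → [1, 3, 4, 5, 9]
10 → extends → [1, 3, 4, 5, 9, 10]
8 → replaces 9 → [1, 3, 4, 5, 8, 10]
Six tails, so the longest non-decreasing subsequence has length 6 (e.g. 2, 3, 4, 5, 9, 10).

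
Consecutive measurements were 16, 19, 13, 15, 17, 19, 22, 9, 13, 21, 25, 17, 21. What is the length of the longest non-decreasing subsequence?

6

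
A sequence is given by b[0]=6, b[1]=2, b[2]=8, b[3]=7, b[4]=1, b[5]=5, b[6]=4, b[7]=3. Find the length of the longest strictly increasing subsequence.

Let dp[i] be the length of the longest such subsequence ending at index i:
i:     0 1 2 3 4 5 6 7
b[i]:  6 2 8 7 1 5 4 3
dp:    1 1 2 2 1 2 2 2
Maximum dp value is 2.

2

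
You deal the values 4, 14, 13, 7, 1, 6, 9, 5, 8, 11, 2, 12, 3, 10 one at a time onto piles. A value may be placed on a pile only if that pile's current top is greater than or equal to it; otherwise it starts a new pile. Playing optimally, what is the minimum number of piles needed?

5

The minimum number of non-increasing subsequences covering a sequence equals the length of its longest strictly increasing subsequence.
LIS length is 5 (e.g. 4, 7, 9, 11, 12), so 5 piles are needed.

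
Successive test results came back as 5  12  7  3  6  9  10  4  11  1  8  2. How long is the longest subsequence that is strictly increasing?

Let dp[i] be the length of the longest such subsequence ending at index i:
i:      1  2  3  4  5  6  7  8  9 10 11 12
a[i]:   5 12  7  3  6  9 10  4 11  1  8  2
dp:     1  2  2  1  2  3  4  2  5  1  3  2
Maximum dp value is 5.

5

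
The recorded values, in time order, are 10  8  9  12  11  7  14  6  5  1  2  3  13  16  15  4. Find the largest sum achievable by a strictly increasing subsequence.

59

Let S[i] be the best sum of a strictly increasing subsequence ending at i:
i:      1  2  3  4  5  6  7  8  9 10 11 12 13 14 15 16
a[i]:  10  8  9 12 11  7 14  6  5  1  2  3 13 16 15  4
S:     10  8 17 29 28  7 43  6  5  1  3  6 42 59 58 10
Maximum is 59 (e.g. 8 + 9 + 12 + 14 + 16).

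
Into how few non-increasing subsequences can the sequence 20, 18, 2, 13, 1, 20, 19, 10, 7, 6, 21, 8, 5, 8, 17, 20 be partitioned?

The minimum number of non-increasing subsequences covering a sequence equals the length of its longest strictly increasing subsequence.
LIS length is 5 (e.g. 2, 7, 8, 17, 20), so 5 piles are needed.

5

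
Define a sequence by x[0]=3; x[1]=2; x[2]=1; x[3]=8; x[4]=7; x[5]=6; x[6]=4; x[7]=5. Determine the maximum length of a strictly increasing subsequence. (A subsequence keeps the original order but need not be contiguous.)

3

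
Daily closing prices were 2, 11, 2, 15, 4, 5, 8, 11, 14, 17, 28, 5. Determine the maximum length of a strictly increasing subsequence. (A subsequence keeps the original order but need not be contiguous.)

Track the smallest tail for each achievable length (strict):
2 → extends → [2]
11 → extends → [2, 11]
2 → already a tail → [2, 11]
15 → extends → [2, 11, 15]
4 → replaces 11 → [2, 4, 15]
5 → replaces 15 → [2, 4, 5]
8 → extends → [2, 4, 5, 8]
11 → extends → [2, 4, 5, 8, 11]
14 → extends → [2, 4, 5, 8, 11, 14]
17 → extends → [2, 4, 5, 8, 11, 14, 17]
28 → extends → [2, 4, 5, 8, 11, 14, 17, 28]
5 → already a tail → [2, 4, 5, 8, 11, 14, 17, 28]
Eight tails, so the longest strictly increasing subsequence has length 8 (e.g. 2, 4, 5, 8, 11, 14, 17, 28).

8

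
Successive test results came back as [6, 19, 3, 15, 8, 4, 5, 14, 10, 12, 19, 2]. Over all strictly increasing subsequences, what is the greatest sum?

55

Let S[i] be the best sum of a strictly increasing subsequence ending at i:
i:      1  2  3  4  5  6  7  8  9 10 11 12
a[i]:   6 19  3 15  8  4  5 14 10 12 19  2
S:      6 25  3 21 14  7 12 28 24 36 55  2
Maximum is 55 (e.g. 6 + 8 + 10 + 12 + 19).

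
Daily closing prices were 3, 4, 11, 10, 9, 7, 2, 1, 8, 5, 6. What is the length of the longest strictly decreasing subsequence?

6

Negate each value so 'decreasing' becomes 'increasing', then run patience tails on the negated sequence:
-3 → extends → [-3]
-4 → replaces -3 → [-4]
-11 → replaces -4 → [-11]
-10 → extends → [-11, -10]
-9 → extends → [-11, -10, -9]
-7 → extends → [-11, -10, -9, -7]
-2 → extends → [-11, -10, -9, -7, -2]
-1 → extends → [-11, -10, -9, -7, -2, -1]
-8 → replaces -7 → [-11, -10, -9, -8, -2, -1]
-5 → replaces -2 → [-11, -10, -9, -8, -5, -1]
-6 → replaces -5 → [-11, -10, -9, -8, -6, -1]
Six tails, so the longest strictly decreasing subsequence of the original has length 6.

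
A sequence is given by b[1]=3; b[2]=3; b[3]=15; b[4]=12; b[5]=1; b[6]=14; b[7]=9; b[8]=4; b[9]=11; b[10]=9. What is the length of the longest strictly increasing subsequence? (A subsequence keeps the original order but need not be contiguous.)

3

Let dp[i] be the length of the longest such subsequence ending at index i:
i:      1  2  3  4  5  6  7  8  9 10
b[i]:   3  3 15 12  1 14  9  4 11  9
dp:     1  1  2  2  1  3  2  2  3  3
Maximum dp value is 3.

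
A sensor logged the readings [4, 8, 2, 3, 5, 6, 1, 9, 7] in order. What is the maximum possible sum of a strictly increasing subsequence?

Let S[i] be the best sum of a strictly increasing subsequence ending at i:
i:      1  2  3  4  5  6  7  8  9
a[i]:   4  8  2  3  5  6  1  9  7
S:      4 12  2  5 10 16  1 25 23
Maximum is 25 (e.g. 2 + 3 + 5 + 6 + 9).

25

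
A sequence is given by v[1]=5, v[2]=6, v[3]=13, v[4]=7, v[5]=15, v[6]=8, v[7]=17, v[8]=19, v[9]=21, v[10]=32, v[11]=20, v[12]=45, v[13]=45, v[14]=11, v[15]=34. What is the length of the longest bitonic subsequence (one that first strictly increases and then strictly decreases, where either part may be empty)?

inc[i] = longest strictly increasing subsequence ending at i; dec[i] = longest strictly decreasing subsequence starting at i:
i:      1  2  3  4  5  6  7  8  9 10 11 12 13 14 15
v[i]:   5  6 13  7 15  8 17 19 21 32 20 45 45 11 34
inc:    1  2  3  3  4  4  5  6  7  8  7  9  9  5  9
dec:    1  1  2  1  2  1  2  2  3  3  2  2  2  1  1
Best peak at i=10 (value 32): inc=8, dec=3, length 8+3−1 = 10.

10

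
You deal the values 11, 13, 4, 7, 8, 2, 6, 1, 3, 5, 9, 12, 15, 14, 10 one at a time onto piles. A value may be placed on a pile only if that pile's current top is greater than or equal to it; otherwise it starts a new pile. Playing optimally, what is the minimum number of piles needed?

Place each on the leftmost legal pile:
11 → new pile 1 (tops now [11])
13 → new pile 2 (tops now [11, 13])
4 → pile 1 (tops now [4, 13])
7 → pile 2 (tops now [4, 7])
8 → new pile 3 (tops now [4, 7, 8])
2 → pile 1 (tops now [2, 7, 8])
6 → pile 2 (tops now [2, 6, 8])
1 → pile 1 (tops now [1, 6, 8])
3 → pile 2 (tops now [1, 3, 8])
5 → pile 3 (tops now [1, 3, 5])
9 → new pile 4 (tops now [1, 3, 5, 9])
12 → new pile 5 (tops now [1, 3, 5, 9, 12])
15 → new pile 6 (tops now [1, 3, 5, 9, 12, 15])
14 → pile 6 (tops now [1, 3, 5, 9, 12, 14])
10 → pile 5 (tops now [1, 3, 5, 9, 10, 14])
Six piles.

6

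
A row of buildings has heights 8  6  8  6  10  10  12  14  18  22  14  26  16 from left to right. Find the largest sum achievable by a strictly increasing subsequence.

Let S[i] be the best sum of a strictly increasing subsequence ending at i:
i:       1   2   3   4   5   6   7   8   9  10  11  12  13
a[i]:    8   6   8   6  10  10  12  14  18  22  14  26  16
S:       8   6  14   6  24  24  36  50  68  90  50 116  66
Maximum is 116 (e.g. 6 + 8 + 10 + 12 + 14 + 18 + 22 + 26).

116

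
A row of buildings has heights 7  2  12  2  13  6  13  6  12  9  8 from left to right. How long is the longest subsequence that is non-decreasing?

5

Track the smallest tail for each achievable length (allowing ties):
7 → extends → [7]
2 → replaces 7 → [2]
12 → extends → [2, 12]
2 → replaces 12 → [2, 2]
13 → extends → [2, 2, 13]
6 → replaces 13 → [2, 2, 6]
13 → extends → [2, 2, 6, 13]
6 → replaces 13 → [2, 2, 6, 6]
12 → extends → [2, 2, 6, 6, 12]
9 → replaces 12 → [2, 2, 6, 6, 9]
8 → replaces 9 → [2, 2, 6, 6, 8]
Five tails, so the longest non-decreasing subsequence has length 5 (e.g. 2, 2, 6, 6, 12).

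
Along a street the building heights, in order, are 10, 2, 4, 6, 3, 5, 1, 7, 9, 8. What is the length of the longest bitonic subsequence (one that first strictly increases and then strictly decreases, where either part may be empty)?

inc[i] = longest strictly increasing subsequence ending at i; dec[i] = longest strictly decreasing subsequence starting at i:
i:      1  2  3  4  5  6  7  8  9 10
a[i]:  10  2  4  6  3  5  1  7  9  8
inc:    1  1  2  3  2  3  1  4  5  5
dec:    4  2  3  3  2  2  1  1  2  1
Best peak at i=9 (value 9): inc=5, dec=2, length 5+2−1 = 6.

6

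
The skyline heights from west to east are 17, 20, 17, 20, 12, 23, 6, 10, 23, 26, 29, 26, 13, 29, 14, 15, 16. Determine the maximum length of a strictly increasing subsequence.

Track the smallest tail for each achievable length (strict):
17 → extends → [17]
20 → extends → [17, 20]
17 → already a tail → [17, 20]
20 → already a tail → [17, 20]
12 → replaces 17 → [12, 20]
23 → extends → [12, 20, 23]
6 → replaces 12 → [6, 20, 23]
10 → replaces 20 → [6, 10, 23]
23 → already a tail → [6, 10, 23]
26 → extends → [6, 10, 23, 26]
29 → extends → [6, 10, 23, 26, 29]
26 → already a tail → [6, 10, 23, 26, 29]
13 → replaces 23 → [6, 10, 13, 26, 29]
29 → already a tail → [6, 10, 13, 26, 29]
14 → replaces 26 → [6, 10, 13, 14, 29]
15 → replaces 29 → [6, 10, 13, 14, 15]
16 → extends → [6, 10, 13, 14, 15, 16]
Six tails, so the longest strictly increasing subsequence has length 6 (e.g. 6, 10, 13, 14, 15, 16).

6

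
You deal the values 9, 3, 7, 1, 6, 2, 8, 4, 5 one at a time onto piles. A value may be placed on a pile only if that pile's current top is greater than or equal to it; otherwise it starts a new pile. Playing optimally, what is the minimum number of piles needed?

The minimum number of non-increasing subsequences covering a sequence equals the length of its longest strictly increasing subsequence.
LIS length is 4 (e.g. 1, 2, 4, 5), so 4 piles are needed.

4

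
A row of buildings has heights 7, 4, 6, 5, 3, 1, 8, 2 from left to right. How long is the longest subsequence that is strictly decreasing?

5

Negate each value so 'decreasing' becomes 'increasing', then run patience tails on the negated sequence:
-7 → extends → [-7]
-4 → extends → [-7, -4]
-6 → replaces -4 → [-7, -6]
-5 → extends → [-7, -6, -5]
-3 → extends → [-7, -6, -5, -3]
-1 → extends → [-7, -6, -5, -3, -1]
-8 → replaces -7 → [-8, -6, -5, -3, -1]
-2 → replaces -1 → [-8, -6, -5, -3, -2]
Five tails, so the longest strictly decreasing subsequence of the original has length 5.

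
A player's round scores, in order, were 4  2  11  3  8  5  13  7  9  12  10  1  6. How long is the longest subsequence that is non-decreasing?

Track the smallest tail for each achievable length (allowing ties):
4 → extends → [4]
2 → replaces 4 → [2]
11 → extends → [2, 11]
3 → replaces 11 → [2, 3]
8 → extends → [2, 3, 8]
5 → replaces 8 → [2, 3, 5]
13 → extends → [2, 3, 5, 13]
7 → replaces 13 → [2, 3, 5, 7]
9 → extends → [2, 3, 5, 7, 9]
12 → extends → [2, 3, 5, 7, 9, 12]
10 → replaces 12 → [2, 3, 5, 7, 9, 10]
1 → replaces 2 → [1, 3, 5, 7, 9, 10]
6 → replaces 7 → [1, 3, 5, 6, 9, 10]
Six tails, so the longest non-decreasing subsequence has length 6 (e.g. 2, 3, 5, 7, 9, 12).

6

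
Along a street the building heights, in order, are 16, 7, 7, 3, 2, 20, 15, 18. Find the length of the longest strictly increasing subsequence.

Let dp[i] be the length of the longest such subsequence ending at index i:
i:      1  2  3  4  5  6  7  8
a[i]:  16  7  7  3  2 20 15 18
dp:     1  1  1  1  1  2  2  3
Maximum dp value is 3.

3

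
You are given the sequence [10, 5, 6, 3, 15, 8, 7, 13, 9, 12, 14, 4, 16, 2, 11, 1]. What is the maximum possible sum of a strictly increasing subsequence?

Let S[i] be the best sum of a strictly increasing subsequence ending at i:
i:      1  2  3  4  5  6  7  8  9 10 11 12 13 14 15 16
a[i]:  10  5  6  3 15  8  7 13  9 12 14  4 16  2 11  1
S:     10  5 11  3 26 19 18 32 28 40 54  7 70  2 39  1
Maximum is 70 (e.g. 5 + 6 + 8 + 9 + 12 + 14 + 16).

70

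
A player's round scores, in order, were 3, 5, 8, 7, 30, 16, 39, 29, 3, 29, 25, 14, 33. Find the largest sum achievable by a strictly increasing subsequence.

94

Let S[i] be the best sum of a strictly increasing subsequence ending at i:
i:      1  2  3  4  5  6  7  8  9 10 11 12 13
a[i]:   3  5  8  7 30 16 39 29  3 29 25 14 33
S:      3  8 16 15 46 32 85 61  3 61 57 30 94
Maximum is 94 (e.g. 3 + 5 + 8 + 16 + 29 + 33).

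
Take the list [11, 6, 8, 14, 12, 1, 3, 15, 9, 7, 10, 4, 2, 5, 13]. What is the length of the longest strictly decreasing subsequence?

Negate each value so 'decreasing' becomes 'increasing', then run patience tails on the negated sequence:
-11 → extends → [-11]
-6 → extends → [-11, -6]
-8 → replaces -6 → [-11, -8]
-14 → replaces -11 → [-14, -8]
-12 → replaces -8 → [-14, -12]
-1 → extends → [-14, -12, -1]
-3 → replaces -1 → [-14, -12, -3]
-15 → replaces -14 → [-15, -12, -3]
-9 → replaces -3 → [-15, -12, -9]
-7 → extends → [-15, -12, -9, -7]
-10 → replaces -9 → [-15, -12, -10, -7]
-4 → extends → [-15, -12, -10, -7, -4]
-2 → extends → [-15, -12, -10, -7, -4, -2]
-5 → replaces -4 → [-15, -12, -10, -7, -5, -2]
-13 → replaces -12 → [-15, -13, -10, -7, -5, -2]
Six tails, so the longest strictly decreasing subsequence of the original has length 6.

6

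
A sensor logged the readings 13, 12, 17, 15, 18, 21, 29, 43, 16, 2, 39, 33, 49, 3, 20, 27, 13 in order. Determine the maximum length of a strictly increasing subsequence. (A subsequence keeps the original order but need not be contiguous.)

Track the smallest tail for each achievable length (strict):
13 → extends → [13]
12 → replaces 13 → [12]
17 → extends → [12, 17]
15 → replaces 17 → [12, 15]
18 → extends → [12, 15, 18]
21 → extends → [12, 15, 18, 21]
29 → extends → [12, 15, 18, 21, 29]
43 → extends → [12, 15, 18, 21, 29, 43]
16 → replaces 18 → [12, 15, 16, 21, 29, 43]
2 → replaces 12 → [2, 15, 16, 21, 29, 43]
39 → replaces 43 → [2, 15, 16, 21, 29, 39]
33 → replaces 39 → [2, 15, 16, 21, 29, 33]
49 → extends → [2, 15, 16, 21, 29, 33, 49]
3 → replaces 15 → [2, 3, 16, 21, 29, 33, 49]
20 → replaces 21 → [2, 3, 16, 20, 29, 33, 49]
27 → replaces 29 → [2, 3, 16, 20, 27, 33, 49]
13 → replaces 16 → [2, 3, 13, 20, 27, 33, 49]
Seven tails, so the longest strictly increasing subsequence has length 7 (e.g. 13, 17, 18, 21, 29, 43, 49).

7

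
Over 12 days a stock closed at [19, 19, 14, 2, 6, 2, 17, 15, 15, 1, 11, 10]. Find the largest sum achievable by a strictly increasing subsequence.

Let S[i] be the best sum of a strictly increasing subsequence ending at i:
i:      1  2  3  4  5  6  7  8  9 10 11 12
a[i]:  19 19 14  2  6  2 17 15 15  1 11 10
S:     19 19 14  2  8  2 31 29 29  1 19 18
Maximum is 31 (e.g. 14 + 17).

31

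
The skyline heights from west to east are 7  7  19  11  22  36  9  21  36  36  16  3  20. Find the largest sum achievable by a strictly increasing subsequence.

Let S[i] be the best sum of a strictly increasing subsequence ending at i:
i:      1  2  3  4  5  6  7  8  9 10 11 12 13
a[i]:   7  7 19 11 22 36  9 21 36 36 16  3 20
S:      7  7 26 18 48 84 16 47 84 84 34  3 54
Maximum is 84 (e.g. 7 + 19 + 22 + 36).

84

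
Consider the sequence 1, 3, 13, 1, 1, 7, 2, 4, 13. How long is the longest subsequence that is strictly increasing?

Track the smallest tail for each achievable length (strict):
1 → extends → [1]
3 → extends → [1, 3]
13 → extends → [1, 3, 13]
1 → already a tail → [1, 3, 13]
1 → already a tail → [1, 3, 13]
7 → replaces 13 → [1, 3, 7]
2 → replaces 3 → [1, 2, 7]
4 → replaces 7 → [1, 2, 4]
13 → extends → [1, 2, 4, 13]
Four tails, so the longest strictly increasing subsequence has length 4 (e.g. 1, 3, 7, 13).

4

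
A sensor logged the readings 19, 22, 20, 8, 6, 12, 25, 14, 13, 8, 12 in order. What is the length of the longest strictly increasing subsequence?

Track the smallest tail for each achievable length (strict):
19 → extends → [19]
22 → extends → [19, 22]
20 → replaces 22 → [19, 20]
8 → replaces 19 → [8, 20]
6 → replaces 8 → [6, 20]
12 → replaces 20 → [6, 12]
25 → extends → [6, 12, 25]
14 → replaces 25 → [6, 12, 14]
13 → replaces 14 → [6, 12, 13]
8 → replaces 12 → [6, 8, 13]
12 → replaces 13 → [6, 8, 12]
Three tails, so the longest strictly increasing subsequence has length 3 (e.g. 19, 22, 25).

3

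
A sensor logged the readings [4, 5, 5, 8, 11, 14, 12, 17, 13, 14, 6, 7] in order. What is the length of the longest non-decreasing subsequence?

8

Let dp[i] be the length of the longest such subsequence ending at index i:
i:      1  2  3  4  5  6  7  8  9 10 11 12
a[i]:   4  5  5  8 11 14 12 17 13 14  6  7
dp:     1  2  3  4  5  6  6  7  7  8  4  5
Maximum dp value is 8.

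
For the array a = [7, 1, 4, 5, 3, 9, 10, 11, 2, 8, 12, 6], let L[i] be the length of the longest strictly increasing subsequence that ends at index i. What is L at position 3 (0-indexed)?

3

dp[i] = 1 + max{dp[j] : j<i, a[j]<a[i]} (or 1 if no such j):
i:      0  1  2  3  4  5  6  7  8  9 10 11
a[i]:   7  1  4  5  3  9 10 11  2  8 12  6
dp:     1  1  2  3  2  4  5  6  2  4  7  4
At index 3 the value is 3.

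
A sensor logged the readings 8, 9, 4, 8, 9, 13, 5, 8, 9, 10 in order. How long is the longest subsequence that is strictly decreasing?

3

Let dp[i] be the longest strictly decreasing subsequence ending at i:
i:      1  2  3  4  5  6  7  8  9 10
a[i]:   8  9  4  8  9 13  5  8  9 10
dp:     1  1  2  2  1  1  3  2  2  2
Maximum is 3.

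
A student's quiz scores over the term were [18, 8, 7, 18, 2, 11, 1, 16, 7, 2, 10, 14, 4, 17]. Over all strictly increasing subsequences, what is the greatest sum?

52

Let S[i] be the best sum of a strictly increasing subsequence ending at i:
i:      1  2  3  4  5  6  7  8  9 10 11 12 13 14
a[i]:  18  8  7 18  2 11  1 16  7  2 10 14  4 17
S:     18  8  7 26  2 19  1 35  9  3 19 33  7 52
Maximum is 52 (e.g. 8 + 11 + 16 + 17).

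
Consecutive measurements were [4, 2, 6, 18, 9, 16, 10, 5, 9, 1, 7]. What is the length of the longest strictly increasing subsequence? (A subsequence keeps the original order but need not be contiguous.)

4

Let dp[i] be the length of the longest such subsequence ending at index i:
i:      1  2  3  4  5  6  7  8  9 10 11
a[i]:   4  2  6 18  9 16 10  5  9  1  7
dp:     1  1  2  3  3  4  4  2  3  1  3
Maximum dp value is 4.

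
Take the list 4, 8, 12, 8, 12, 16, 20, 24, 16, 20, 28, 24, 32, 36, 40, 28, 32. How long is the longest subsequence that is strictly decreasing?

2

Let dp[i] be the longest strictly decreasing subsequence ending at i:
i:      1  2  3  4  5  6  7  8  9 10 11 12 13 14 15 16 17
a[i]:   4  8 12  8 12 16 20 24 16 20 28 24 32 36 40 28 32
dp:     1  1  1  2  1  1  1  1  2  2  1  2  1  1  1  2  2
Maximum is 2.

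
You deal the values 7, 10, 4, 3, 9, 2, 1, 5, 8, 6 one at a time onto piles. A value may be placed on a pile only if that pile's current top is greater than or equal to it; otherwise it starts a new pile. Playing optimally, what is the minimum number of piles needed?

3

Place each on the leftmost legal pile:
7 → new pile 1 (tops now [7])
10 → new pile 2 (tops now [7, 10])
4 → pile 1 (tops now [4, 10])
3 → pile 1 (tops now [3, 10])
9 → pile 2 (tops now [3, 9])
2 → pile 1 (tops now [2, 9])
1 → pile 1 (tops now [1, 9])
5 → pile 2 (tops now [1, 5])
8 → new pile 3 (tops now [1, 5, 8])
6 → pile 3 (tops now [1, 5, 6])
Three piles.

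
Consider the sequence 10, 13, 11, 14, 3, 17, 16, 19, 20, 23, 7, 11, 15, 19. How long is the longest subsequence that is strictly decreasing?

Negate each value so 'decreasing' becomes 'increasing', then run patience tails on the negated sequence:
-10 → extends → [-10]
-13 → replaces -10 → [-13]
-11 → extends → [-13, -11]
-14 → replaces -13 → [-14, -11]
-3 → extends → [-14, -11, -3]
-17 → replaces -14 → [-17, -11, -3]
-16 → replaces -11 → [-17, -16, -3]
-19 → replaces -17 → [-19, -16, -3]
-20 → replaces -19 → [-20, -16, -3]
-23 → replaces -20 → [-23, -16, -3]
-7 → replaces -3 → [-23, -16, -7]
-11 → replaces -7 → [-23, -16, -11]
-15 → replaces -11 → [-23, -16, -15]
-19 → replaces -16 → [-23, -19, -15]
Three tails, so the longest strictly decreasing subsequence of the original has length 3.

3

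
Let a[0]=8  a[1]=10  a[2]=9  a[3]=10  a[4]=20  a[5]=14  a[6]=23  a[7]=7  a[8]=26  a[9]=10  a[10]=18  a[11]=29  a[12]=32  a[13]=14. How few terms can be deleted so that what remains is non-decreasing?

Fewest deletions = n − (longest non-decreasing subsequence).
Patience tails:
8 → extends → [8]
10 → extends → [8, 10]
9 → replaces 10 → [8, 9]
10 → extends → [8, 9, 10]
20 → extends → [8, 9, 10, 20]
14 → replaces 20 → [8, 9, 10, 14]
23 → extends → [8, 9, 10, 14, 23]
7 → replaces 8 → [7, 9, 10, 14, 23]
26 → extends → [7, 9, 10, 14, 23, 26]
10 → replaces 14 → [7, 9, 10, 10, 23, 26]
18 → replaces 23 → [7, 9, 10, 10, 18, 26]
29 → extends → [7, 9, 10, 10, 18, 26, 29]
32 → extends → [7, 9, 10, 10, 18, 26, 29, 32]
14 → replaces 18 → [7, 9, 10, 10, 14, 26, 29, 32]
Longest non-decreasing subsequence has length 8, so deletions = 14 − 8 = 6.

6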